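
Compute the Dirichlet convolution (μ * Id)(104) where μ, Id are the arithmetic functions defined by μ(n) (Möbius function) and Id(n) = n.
(μ * Id)(104) = 48

Divisors of 104: [1, 2, 4, 8, 13, 26, 52, 104]. For each d | 104:
  d = 1: μ(1) · Id(104/1) = 1 · 104 = 104
  d = 2: μ(2) · Id(104/2) = -1 · 52 = -52
  d = 4: μ(4) · Id(104/4) = 0 · 26 = 0
  d = 8: μ(8) · Id(104/8) = 0 · 13 = 0
  d = 13: μ(13) · Id(104/13) = -1 · 8 = -8
  d = 26: μ(26) · Id(104/26) = 1 · 4 = 4
  d = 52: μ(52) · Id(104/52) = 0 · 2 = 0
  d = 104: μ(104) · Id(104/104) = 0 · 1 = 0
Summing: (μ * Id)(104) = 104 + -52 + 0 + 0 + -8 + 4 + 0 + 0 = 48.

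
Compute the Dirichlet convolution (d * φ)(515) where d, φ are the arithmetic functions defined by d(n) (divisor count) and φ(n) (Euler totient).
(d * φ)(515) = 624

Divisors of 515: [1, 5, 103, 515]. For each d | 515:
  d = 1: d(1) · φ(515/1) = 1 · 408 = 408
  d = 5: d(5) · φ(515/5) = 2 · 102 = 204
  d = 103: d(103) · φ(515/103) = 2 · 4 = 8
  d = 515: d(515) · φ(515/515) = 4 · 1 = 4
Summing: (d * φ)(515) = 408 + 204 + 8 + 4 = 624.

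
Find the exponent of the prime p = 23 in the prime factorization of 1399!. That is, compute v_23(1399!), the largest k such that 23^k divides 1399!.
v_23(1399!) = 62

Legendre's formula: v_p(n!) = Σ_{k ≥ 1} ⌊n / p^k⌋. For p = 23, n = 1399, the terms are:
  ⌊1399/23^1⌋ = ⌊1399/23⌋ = 60
  ⌊1399/23^2⌋ = ⌊1399/529⌋ = 2
(the next term ⌊1399/23^3⌋ = 0, terminating the sum). Summing: v_23(1399!) = 60 + 2 = 62.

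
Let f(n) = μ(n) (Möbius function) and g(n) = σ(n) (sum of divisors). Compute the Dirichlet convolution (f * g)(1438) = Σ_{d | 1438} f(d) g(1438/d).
(μ * σ)(1438) = 1438

Divisors of 1438: [1, 2, 719, 1438]. For each d | 1438:
  d = 1: μ(1) · σ(1438/1) = 1 · 2160 = 2160
  d = 2: μ(2) · σ(1438/2) = -1 · 720 = -720
  d = 719: μ(719) · σ(1438/719) = -1 · 3 = -3
  d = 1438: μ(1438) · σ(1438/1438) = 1 · 1 = 1
Summing: (μ * σ)(1438) = 2160 + -720 + -3 + 1 = 1438.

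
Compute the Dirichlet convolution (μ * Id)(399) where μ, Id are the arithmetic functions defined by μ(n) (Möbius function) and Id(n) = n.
(μ * Id)(399) = 216

Divisors of 399: [1, 3, 7, 19, 21, 57, 133, 399]. For each d | 399:
  d = 1: μ(1) · Id(399/1) = 1 · 399 = 399
  d = 3: μ(3) · Id(399/3) = -1 · 133 = -133
  d = 7: μ(7) · Id(399/7) = -1 · 57 = -57
  d = 19: μ(19) · Id(399/19) = -1 · 21 = -21
  d = 21: μ(21) · Id(399/21) = 1 · 19 = 19
  d = 57: μ(57) · Id(399/57) = 1 · 7 = 7
  d = 133: μ(133) · Id(399/133) = 1 · 3 = 3
  d = 399: μ(399) · Id(399/399) = -1 · 1 = -1
Summing: (μ * Id)(399) = 399 + -133 + -57 + -21 + 19 + 7 + 3 + -1 = 216.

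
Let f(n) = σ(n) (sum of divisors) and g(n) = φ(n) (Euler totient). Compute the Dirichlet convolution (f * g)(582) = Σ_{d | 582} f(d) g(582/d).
(σ * φ)(582) = 4656

Divisors of 582: [1, 2, 3, 6, 97, 194, 291, 582]. For each d | 582:
  d = 1: σ(1) · φ(582/1) = 1 · 192 = 192
  d = 2: σ(2) · φ(582/2) = 3 · 192 = 576
  d = 3: σ(3) · φ(582/3) = 4 · 96 = 384
  d = 6: σ(6) · φ(582/6) = 12 · 96 = 1152
  d = 97: σ(97) · φ(582/97) = 98 · 2 = 196
  d = 194: σ(194) · φ(582/194) = 294 · 2 = 588
  d = 291: σ(291) · φ(582/291) = 392 · 1 = 392
  d = 582: σ(582) · φ(582/582) = 1176 · 1 = 1176
Summing: (σ * φ)(582) = 192 + 576 + 384 + 1152 + 196 + 588 + 392 + 1176 = 4656.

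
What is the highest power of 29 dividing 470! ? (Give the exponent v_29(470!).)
v_29(470!) = 16

Legendre's formula: v_p(n!) = Σ_{k ≥ 1} ⌊n / p^k⌋. For p = 29, n = 470, the terms are:
  ⌊470/29^1⌋ = ⌊470/29⌋ = 16
(the next term ⌊470/29^2⌋ = 0, terminating the sum). Summing: v_29(470!) = 16 = 16.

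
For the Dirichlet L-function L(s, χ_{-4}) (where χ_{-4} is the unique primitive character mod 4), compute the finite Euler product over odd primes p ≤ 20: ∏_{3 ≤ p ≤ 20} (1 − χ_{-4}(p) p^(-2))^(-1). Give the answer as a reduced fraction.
∏ = 14933966047/16280616960

The odd primes p ≤ 20 are [3, 5, 7, 11, 13, 17, 19]. For each, χ(p) = 1 if p ≡ 1 mod 4, χ(p) = −1 if p ≡ 3 mod 4. Taking (1 − χ(p)/p^2)^(-1) = p^2/(p^2 − χ(p)): (1 − (-1)/3^2)^(-1) · (1 − (1)/5^2)^(-1) · (1 − (-1)/7^2)^(-1) · (1 − (-1)/11^2)^(-1) · (1 − (1)/13^2)^(-1) · (1 − (1)/17^2)^(-1) · (1 − (-1)/19^2)^(-1) = 14933966047/16280616960.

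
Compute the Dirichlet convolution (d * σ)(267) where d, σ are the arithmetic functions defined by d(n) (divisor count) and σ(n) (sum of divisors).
(d * σ)(267) = 552

Divisors of 267: [1, 3, 89, 267]. For each d | 267:
  d = 1: d(1) · σ(267/1) = 1 · 360 = 360
  d = 3: d(3) · σ(267/3) = 2 · 90 = 180
  d = 89: d(89) · σ(267/89) = 2 · 4 = 8
  d = 267: d(267) · σ(267/267) = 4 · 1 = 4
Summing: (d * σ)(267) = 360 + 180 + 8 + 4 = 552.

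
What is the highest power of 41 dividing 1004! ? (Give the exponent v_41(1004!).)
v_41(1004!) = 24

Legendre's formula: v_p(n!) = Σ_{k ≥ 1} ⌊n / p^k⌋. For p = 41, n = 1004, the terms are:
  ⌊1004/41^1⌋ = ⌊1004/41⌋ = 24
(the next term ⌊1004/41^2⌋ = 0, terminating the sum). Summing: v_41(1004!) = 24 = 24.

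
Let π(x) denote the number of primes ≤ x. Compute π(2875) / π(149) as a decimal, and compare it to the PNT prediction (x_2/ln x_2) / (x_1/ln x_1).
π(2875)/π(149) = 416/35 ≈ 11.8857;  PNT prediction ≈ 12.1239.

π(149) = 35 and π(2875) = 416, so π(2875)/π(149) ≈ 11.8857. The PNT-predicted ratio is (2875/ln(2875)) / (149/ln(149)) ≈ 12.1239. The two agree to within a few percent, as expected.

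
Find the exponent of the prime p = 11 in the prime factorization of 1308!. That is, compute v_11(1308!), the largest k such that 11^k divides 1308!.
v_11(1308!) = 128

Legendre's formula: v_p(n!) = Σ_{k ≥ 1} ⌊n / p^k⌋. For p = 11, n = 1308, the terms are:
  ⌊1308/11^1⌋ = ⌊1308/11⌋ = 118
  ⌊1308/11^2⌋ = ⌊1308/121⌋ = 10
(the next term ⌊1308/11^3⌋ = 0, terminating the sum). Summing: v_11(1308!) = 118 + 10 = 128.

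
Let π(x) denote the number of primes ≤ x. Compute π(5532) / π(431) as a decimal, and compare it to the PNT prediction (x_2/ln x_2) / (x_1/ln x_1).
π(5532)/π(431) = 732/83 ≈ 8.8193;  PNT prediction ≈ 9.0343.

π(431) = 83 and π(5532) = 732, so π(5532)/π(431) ≈ 8.8193. The PNT-predicted ratio is (5532/ln(5532)) / (431/ln(431)) ≈ 9.0343. The two agree to within a few percent, as expected.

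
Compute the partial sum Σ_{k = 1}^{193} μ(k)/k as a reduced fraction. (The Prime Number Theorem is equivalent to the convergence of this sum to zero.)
Σ μ(k)/k = -108331500605437710950785418534567110833343304074627982892699160353081840668/5235852010307657411589875040665398779019326387416343637163262528826681857165

Values of μ(k) for 1 ≤ k ≤ 193: μ(1) = 1, μ(2) = -1, μ(3) = -1, μ(5) = -1, μ(6) = 1, μ(7) = -1, μ(10) = 1, μ(11) = -1, μ(13) = -1, μ(14) = 1, μ(15) = 1, μ(17) = -1, μ(19) = -1, μ(21) = 1, μ(22) = 1, μ(23) = -1, μ(26) = 1, μ(29) = -1, μ(30) = -1, μ(31) = -1, μ(33) = 1, μ(34) = 1, μ(35) = 1, μ(37) = -1, μ(38) = 1, μ(39) = 1, μ(41) = -1, μ(42) = -1, μ(43) = -1, μ(46) = 1, μ(47) = -1, μ(51) = 1, μ(53) = -1, μ(55) = 1, μ(57) = 1, μ(58) = 1, μ(59) = -1, μ(61) = -1, μ(62) = 1, μ(65) = 1, μ(66) = -1, μ(67) = -1, μ(69) = 1, μ(70) = -1, μ(71) = -1, μ(73) = -1, μ(74) = 1, μ(77) = 1, μ(78) = -1, μ(79) = -1, μ(82) = 1, μ(83) = -1, μ(85) = 1, μ(86) = 1, μ(87) = 1, μ(89) = -1, μ(91) = 1, μ(93) = 1, μ(94) = 1, μ(95) = 1, μ(97) = -1, μ(101) = -1, μ(102) = -1, μ(103) = -1, μ(105) = -1, μ(106) = 1, μ(107) = -1, μ(109) = -1, μ(110) = -1, μ(111) = 1, μ(113) = -1, μ(114) = -1, μ(115) = 1, μ(118) = 1, μ(119) = 1, μ(122) = 1, μ(123) = 1, μ(127) = -1, μ(129) = 1, μ(130) = -1, μ(131) = -1, μ(133) = 1, μ(134) = 1, μ(137) = -1, μ(138) = -1, μ(139) = -1, μ(141) = 1, μ(142) = 1, μ(143) = 1, μ(145) = 1, μ(146) = 1, μ(149) = -1, μ(151) = -1, μ(154) = -1, μ(155) = 1, μ(157) = -1, μ(158) = 1, μ(159) = 1, μ(161) = 1, μ(163) = -1, μ(165) = -1, μ(166) = 1, μ(167) = -1, μ(170) = -1, μ(173) = -1, μ(174) = -1, μ(177) = 1, μ(178) = 1, μ(179) = -1, μ(181) = -1, μ(182) = -1, μ(183) = 1, μ(185) = 1, μ(186) = -1, μ(187) = 1, μ(190) = -1, μ(191) = -1, μ(193) = -1, with μ = 0 on non-squarefree integers. Summing μ(k)/k for k where μ(k) ≠ 0 gives -108331500605437710950785418534567110833343304074627982892699160353081840668/5235852010307657411589875040665398779019326387416343637163262528826681857165 ≈ -0.0207. (PNT ⟺ this sum → 0 as n → ∞.)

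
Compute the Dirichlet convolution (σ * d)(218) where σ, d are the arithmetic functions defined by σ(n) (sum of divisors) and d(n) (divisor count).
(σ * d)(218) = 560

Divisors of 218: [1, 2, 109, 218]. For each d | 218:
  d = 1: σ(1) · d(218/1) = 1 · 4 = 4
  d = 2: σ(2) · d(218/2) = 3 · 2 = 6
  d = 109: σ(109) · d(218/109) = 110 · 2 = 220
  d = 218: σ(218) · d(218/218) = 330 · 1 = 330
Summing: (σ * d)(218) = 4 + 6 + 220 + 330 = 560.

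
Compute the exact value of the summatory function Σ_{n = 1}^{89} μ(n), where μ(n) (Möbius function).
Σ_{n ≤ 89} μ(n) = -2

Compute μ(n) for each 1 ≤ n ≤ 89: μ(1) = 1, μ(2) = -1, μ(3) = -1, μ(4) = 0, μ(5) = -1, μ(6) = 1, μ(7) = -1, μ(8) = 0, μ(9) = 0, μ(10) = 1, μ(11) = -1, μ(12) = 0, μ(13) = -1, μ(14) = 1, μ(15) = 1, μ(16) = 0, μ(17) = -1, μ(18) = 0, μ(19) = -1, μ(20) = 0, μ(21) = 1, μ(22) = 1, μ(23) = -1, μ(24) = 0, μ(25) = 0, μ(26) = 1, μ(27) = 0, μ(28) = 0, μ(29) = -1, μ(30) = -1, μ(31) = -1, μ(32) = 0, μ(33) = 1, μ(34) = 1, μ(35) = 1, μ(36) = 0, μ(37) = -1, μ(38) = 1, μ(39) = 1, μ(40) = 0, μ(41) = -1, μ(42) = -1, μ(43) = -1, μ(44) = 0, μ(45) = 0, μ(46) = 1, μ(47) = -1, μ(48) = 0, μ(49) = 0, μ(50) = 0, μ(51) = 1, μ(52) = 0, μ(53) = -1, μ(54) = 0, μ(55) = 1, μ(56) = 0, μ(57) = 1, μ(58) = 1, μ(59) = -1, μ(60) = 0, μ(61) = -1, μ(62) = 1, μ(63) = 0, μ(64) = 0, μ(65) = 1, μ(66) = -1, μ(67) = -1, μ(68) = 0, μ(69) = 1, μ(70) = -1, μ(71) = -1, μ(72) = 0, μ(73) = -1, μ(74) = 1, μ(75) = 0, μ(76) = 0, μ(77) = 1, μ(78) = -1, μ(79) = -1, μ(80) = 0, μ(81) = 0, μ(82) = 1, μ(83) = -1, μ(84) = 0, μ(85) = 1, μ(86) = 1, μ(87) = 1, μ(88) = 0, μ(89) = -1. Summing all 89 values: -2. (Mertens function M(x) = Σ_{n ≤ x} μ(n); on average M(x) should be small (PNT ⟺ M(x) = o(x)).)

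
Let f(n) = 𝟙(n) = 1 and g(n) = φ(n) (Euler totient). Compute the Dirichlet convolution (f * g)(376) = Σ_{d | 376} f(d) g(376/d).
(𝟙 * φ)(376) = 376

Divisors of 376: [1, 2, 4, 8, 47, 94, 188, 376]. For each d | 376:
  d = 1: 𝟙(1) · φ(376/1) = 1 · 184 = 184
  d = 2: 𝟙(2) · φ(376/2) = 1 · 92 = 92
  d = 4: 𝟙(4) · φ(376/4) = 1 · 46 = 46
  d = 8: 𝟙(8) · φ(376/8) = 1 · 46 = 46
  d = 47: 𝟙(47) · φ(376/47) = 1 · 4 = 4
  d = 94: 𝟙(94) · φ(376/94) = 1 · 2 = 2
  d = 188: 𝟙(188) · φ(376/188) = 1 · 1 = 1
  d = 376: 𝟙(376) · φ(376/376) = 1 · 1 = 1
Summing: (𝟙 * φ)(376) = 184 + 92 + 46 + 46 + 4 + 2 + 1 + 1 = 376.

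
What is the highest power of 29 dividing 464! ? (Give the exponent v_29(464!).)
v_29(464!) = 16

Legendre's formula: v_p(n!) = Σ_{k ≥ 1} ⌊n / p^k⌋. For p = 29, n = 464, the terms are:
  ⌊464/29^1⌋ = ⌊464/29⌋ = 16
(the next term ⌊464/29^2⌋ = 0, terminating the sum). Summing: v_29(464!) = 16 = 16.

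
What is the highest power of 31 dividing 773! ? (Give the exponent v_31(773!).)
v_31(773!) = 24

Legendre's formula: v_p(n!) = Σ_{k ≥ 1} ⌊n / p^k⌋. For p = 31, n = 773, the terms are:
  ⌊773/31^1⌋ = ⌊773/31⌋ = 24
(the next term ⌊773/31^2⌋ = 0, terminating the sum). Summing: v_31(773!) = 24 = 24.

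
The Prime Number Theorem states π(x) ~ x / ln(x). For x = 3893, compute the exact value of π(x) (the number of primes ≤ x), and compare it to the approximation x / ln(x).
π(3893) = 539;  x/ln(x) ≈ 470.91;  relative error ≈ 12.63%.

Directly count primes up to 3893: π(3893) = 539. The PNT approximation gives 3893/ln(3893) ≈ 3893/8.26694 ≈ 470.91. Relative error (π(x) − x/ln(x)) / π(x) ≈ 12.63%; the approximation is known to undercount slightly (Li(x) is a better estimate).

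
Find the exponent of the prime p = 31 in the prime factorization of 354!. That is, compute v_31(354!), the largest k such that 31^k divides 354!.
v_31(354!) = 11

Legendre's formula: v_p(n!) = Σ_{k ≥ 1} ⌊n / p^k⌋. For p = 31, n = 354, the terms are:
  ⌊354/31^1⌋ = ⌊354/31⌋ = 11
(the next term ⌊354/31^2⌋ = 0, terminating the sum). Summing: v_31(354!) = 11 = 11.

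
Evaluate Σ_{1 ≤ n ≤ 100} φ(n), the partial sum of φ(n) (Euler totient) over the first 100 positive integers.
Σ_{n ≤ 100} φ(n) = 3044

Compute φ(n) for each 1 ≤ n ≤ 100: φ(1) = 1, φ(2) = 1, φ(3) = 2, φ(4) = 2, φ(5) = 4, φ(6) = 2, φ(7) = 6, φ(8) = 4, φ(9) = 6, φ(10) = 4, φ(11) = 10, φ(12) = 4, φ(13) = 12, φ(14) = 6, φ(15) = 8, φ(16) = 8, φ(17) = 16, φ(18) = 6, φ(19) = 18, φ(20) = 8, φ(21) = 12, φ(22) = 10, φ(23) = 22, φ(24) = 8, φ(25) = 20, φ(26) = 12, φ(27) = 18, φ(28) = 12, φ(29) = 28, φ(30) = 8, φ(31) = 30, φ(32) = 16, φ(33) = 20, φ(34) = 16, φ(35) = 24, φ(36) = 12, φ(37) = 36, φ(38) = 18, φ(39) = 24, φ(40) = 16, φ(41) = 40, φ(42) = 12, φ(43) = 42, φ(44) = 20, φ(45) = 24, φ(46) = 22, φ(47) = 46, φ(48) = 16, φ(49) = 42, φ(50) = 20, φ(51) = 32, φ(52) = 24, φ(53) = 52, φ(54) = 18, φ(55) = 40, φ(56) = 24, φ(57) = 36, φ(58) = 28, φ(59) = 58, φ(60) = 16, φ(61) = 60, φ(62) = 30, φ(63) = 36, φ(64) = 32, φ(65) = 48, φ(66) = 20, φ(67) = 66, φ(68) = 32, φ(69) = 44, φ(70) = 24, φ(71) = 70, φ(72) = 24, φ(73) = 72, φ(74) = 36, φ(75) = 40, φ(76) = 36, φ(77) = 60, φ(78) = 24, φ(79) = 78, φ(80) = 32, φ(81) = 54, φ(82) = 40, φ(83) = 82, φ(84) = 24, φ(85) = 64, φ(86) = 42, φ(87) = 56, φ(88) = 40, φ(89) = 88, φ(90) = 24, φ(91) = 72, φ(92) = 44, φ(93) = 60, φ(94) = 46, φ(95) = 72, φ(96) = 32, φ(97) = 96, φ(98) = 42, φ(99) = 60, φ(100) = 40. Summing all 100 values: 3044. (Average order: Σ_{n ≤ x} φ(n) ~ (3/π²) x². For x = 100, (3/π²)·100² ≈ 3039.64.)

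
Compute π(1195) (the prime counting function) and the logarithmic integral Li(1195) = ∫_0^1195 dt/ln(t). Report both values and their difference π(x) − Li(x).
π(1195) = 196;  Li(1195) ≈ 205.47;  π(x) − Li(x) ≈ -9.47.

Direct count of primes ≤ 1195 gives π(1195) = 196. Numerical evaluation of the logarithmic integral gives Li(1195) ≈ 205.47. The difference π(x) − Li(x) ≈ -9.47 is typically negative for small/moderate x (Li(x) overestimates), though Littlewood's theorem shows this sign changes infinitely often.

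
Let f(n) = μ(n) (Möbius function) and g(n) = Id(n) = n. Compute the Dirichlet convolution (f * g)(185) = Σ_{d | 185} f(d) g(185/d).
(μ * Id)(185) = 144

Divisors of 185: [1, 5, 37, 185]. For each d | 185:
  d = 1: μ(1) · Id(185/1) = 1 · 185 = 185
  d = 5: μ(5) · Id(185/5) = -1 · 37 = -37
  d = 37: μ(37) · Id(185/37) = -1 · 5 = -5
  d = 185: μ(185) · Id(185/185) = 1 · 1 = 1
Summing: (μ * Id)(185) = 185 + -37 + -5 + 1 = 144.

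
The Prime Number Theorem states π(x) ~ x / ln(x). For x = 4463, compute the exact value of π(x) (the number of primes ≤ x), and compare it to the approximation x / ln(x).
π(4463) = 607;  x/ln(x) ≈ 531.08;  relative error ≈ 12.51%.

Directly count primes up to 4463: π(4463) = 607. The PNT approximation gives 4463/ln(4463) ≈ 4463/8.40358 ≈ 531.08. Relative error (π(x) − x/ln(x)) / π(x) ≈ 12.51%; the approximation is known to undercount slightly (Li(x) is a better estimate).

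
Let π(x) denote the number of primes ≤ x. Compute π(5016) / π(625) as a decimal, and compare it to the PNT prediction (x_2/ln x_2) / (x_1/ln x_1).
π(5016)/π(625) = 672/114 ≈ 5.8947;  PNT prediction ≈ 6.0639.

π(625) = 114 and π(5016) = 672, so π(5016)/π(625) ≈ 5.8947. The PNT-predicted ratio is (5016/ln(5016)) / (625/ln(625)) ≈ 6.0639. The two agree to within a few percent, as expected.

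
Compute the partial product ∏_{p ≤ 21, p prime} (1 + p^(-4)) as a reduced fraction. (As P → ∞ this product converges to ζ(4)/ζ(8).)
∏ = 2063478382983759362985032/1914315839042201150180625

The primes p ≤ 21 are [2, 3, 5, 7, 11, 13, 17, 19]. For each, (1 + 1/p^4) = (p^4 + 1)/p^4. Multiplying these fractions over p ∈ [2, 3, 5, 7, 11, 13, 17, 19] gives 2063478382983759362985032/1914315839042201150180625. (In the limit P → ∞ this tends to ζ(4)/ζ(8).)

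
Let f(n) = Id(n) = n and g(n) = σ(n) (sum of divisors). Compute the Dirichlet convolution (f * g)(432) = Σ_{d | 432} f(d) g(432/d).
(Id * σ)(432) = 18318

Divisors of 432: [1, 2, 3, 4, 6, 8, 9, 12, 16, 18, 24, 27, 36, 48, 54, 72, 108, 144, 216, 432]. For each d | 432:
  d = 1: Id(1) · σ(432/1) = 1 · 1240 = 1240
  d = 2: Id(2) · σ(432/2) = 2 · 600 = 1200
  d = 3: Id(3) · σ(432/3) = 3 · 403 = 1209
  d = 4: Id(4) · σ(432/4) = 4 · 280 = 1120
  d = 6: Id(6) · σ(432/6) = 6 · 195 = 1170
  d = 8: Id(8) · σ(432/8) = 8 · 120 = 960
  d = 9: Id(9) · σ(432/9) = 9 · 124 = 1116
  d = 12: Id(12) · σ(432/12) = 12 · 91 = 1092
  d = 16: Id(16) · σ(432/16) = 16 · 40 = 640
  d = 18: Id(18) · σ(432/18) = 18 · 60 = 1080
  d = 24: Id(24) · σ(432/24) = 24 · 39 = 936
  d = 27: Id(27) · σ(432/27) = 27 · 31 = 837
  d = 36: Id(36) · σ(432/36) = 36 · 28 = 1008
  d = 48: Id(48) · σ(432/48) = 48 · 13 = 624
  d = 54: Id(54) · σ(432/54) = 54 · 15 = 810
  d = 72: Id(72) · σ(432/72) = 72 · 12 = 864
  d = 108: Id(108) · σ(432/108) = 108 · 7 = 756
  d = 144: Id(144) · σ(432/144) = 144 · 4 = 576
  d = 216: Id(216) · σ(432/216) = 216 · 3 = 648
  d = 432: Id(432) · σ(432/432) = 432 · 1 = 432
Summing: (Id * σ)(432) = 1240 + 1200 + 1209 + 1120 + 1170 + 960 + 1116 + 1092 + 640 + 1080 + 936 + 837 + 1008 + 624 + 810 + 864 + 756 + 576 + 648 + 432 = 18318.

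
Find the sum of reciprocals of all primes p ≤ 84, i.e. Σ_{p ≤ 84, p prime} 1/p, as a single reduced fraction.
Σ 1/p = 475714535349241099037539188841003/267064515689275851355624017992790

π(84) = 23, so the primes ≤ 84 are [2, 3, 5, 7, 11, 13, 17, 19, 23, 29, 31, 37, 41, 43, 47, 53, 59, 61, 67, 71, 73, 79, 83]. Summing 1/p over these primes: 475714535349241099037539188841003/267064515689275851355624017992790 ≈ 1.7813. Mertens estimate ln ln(84) + 0.2615 ≈ 1.7501.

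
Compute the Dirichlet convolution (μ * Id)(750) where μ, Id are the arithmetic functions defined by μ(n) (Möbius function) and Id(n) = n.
(μ * Id)(750) = 200

Divisors of 750: [1, 2, 3, 5, 6, 10, 15, 25, 30, 50, 75, 125, 150, 250, 375, 750]. For each d | 750:
  d = 1: μ(1) · Id(750/1) = 1 · 750 = 750
  d = 2: μ(2) · Id(750/2) = -1 · 375 = -375
  d = 3: μ(3) · Id(750/3) = -1 · 250 = -250
  d = 5: μ(5) · Id(750/5) = -1 · 150 = -150
  d = 6: μ(6) · Id(750/6) = 1 · 125 = 125
  d = 10: μ(10) · Id(750/10) = 1 · 75 = 75
  d = 15: μ(15) · Id(750/15) = 1 · 50 = 50
  d = 25: μ(25) · Id(750/25) = 0 · 30 = 0
  d = 30: μ(30) · Id(750/30) = -1 · 25 = -25
  d = 50: μ(50) · Id(750/50) = 0 · 15 = 0
  d = 75: μ(75) · Id(750/75) = 0 · 10 = 0
  d = 125: μ(125) · Id(750/125) = 0 · 6 = 0
  d = 150: μ(150) · Id(750/150) = 0 · 5 = 0
  d = 250: μ(250) · Id(750/250) = 0 · 3 = 0
  d = 375: μ(375) · Id(750/375) = 0 · 2 = 0
  d = 750: μ(750) · Id(750/750) = 0 · 1 = 0
Summing: (μ * Id)(750) = 750 + -375 + -250 + -150 + 125 + 75 + 50 + 0 + -25 + 0 + 0 + 0 + 0 + 0 + 0 + 0 = 200.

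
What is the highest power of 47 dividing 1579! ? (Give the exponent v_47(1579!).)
v_47(1579!) = 33

Legendre's formula: v_p(n!) = Σ_{k ≥ 1} ⌊n / p^k⌋. For p = 47, n = 1579, the terms are:
  ⌊1579/47^1⌋ = ⌊1579/47⌋ = 33
(the next term ⌊1579/47^2⌋ = 0, terminating the sum). Summing: v_47(1579!) = 33 = 33.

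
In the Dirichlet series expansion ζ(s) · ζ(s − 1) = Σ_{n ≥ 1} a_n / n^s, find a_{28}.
σ(28) = 56

In the product (Σ m^0/m^s)(Σ k / k^s) = Σ (Σ_{d | n} d) / n^s, the coefficient of 1/n^s is σ(n) = Σ_{d | n} d. For n = 28, divisors are [1, 2, 4, 7, 14, 28]; summing: σ(28) = 56.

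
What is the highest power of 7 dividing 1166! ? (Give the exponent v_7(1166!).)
v_7(1166!) = 192

Legendre's formula: v_p(n!) = Σ_{k ≥ 1} ⌊n / p^k⌋. For p = 7, n = 1166, the terms are:
  ⌊1166/7^1⌋ = ⌊1166/7⌋ = 166
  ⌊1166/7^2⌋ = ⌊1166/49⌋ = 23
  ⌊1166/7^3⌋ = ⌊1166/343⌋ = 3
(the next term ⌊1166/7^4⌋ = 0, terminating the sum). Summing: v_7(1166!) = 166 + 23 + 3 = 192.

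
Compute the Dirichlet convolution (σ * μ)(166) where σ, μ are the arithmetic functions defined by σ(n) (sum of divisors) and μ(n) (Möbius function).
(σ * μ)(166) = 166

Divisors of 166: [1, 2, 83, 166]. For each d | 166:
  d = 1: σ(1) · μ(166/1) = 1 · 1 = 1
  d = 2: σ(2) · μ(166/2) = 3 · -1 = -3
  d = 83: σ(83) · μ(166/83) = 84 · -1 = -84
  d = 166: σ(166) · μ(166/166) = 252 · 1 = 252
Summing: (σ * μ)(166) = 1 + -3 + -84 + 252 = 166.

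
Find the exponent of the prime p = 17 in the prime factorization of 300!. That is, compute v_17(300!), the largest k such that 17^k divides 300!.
v_17(300!) = 18

Legendre's formula: v_p(n!) = Σ_{k ≥ 1} ⌊n / p^k⌋. For p = 17, n = 300, the terms are:
  ⌊300/17^1⌋ = ⌊300/17⌋ = 17
  ⌊300/17^2⌋ = ⌊300/289⌋ = 1
(the next term ⌊300/17^3⌋ = 0, terminating the sum). Summing: v_17(300!) = 17 + 1 = 18.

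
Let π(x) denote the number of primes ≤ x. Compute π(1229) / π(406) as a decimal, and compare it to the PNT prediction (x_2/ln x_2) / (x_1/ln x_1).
π(1229)/π(406) = 201/79 ≈ 2.5443;  PNT prediction ≈ 2.5558.

π(406) = 79 and π(1229) = 201, so π(1229)/π(406) ≈ 2.5443. The PNT-predicted ratio is (1229/ln(1229)) / (406/ln(406)) ≈ 2.5558. The two agree to within a few percent, as expected.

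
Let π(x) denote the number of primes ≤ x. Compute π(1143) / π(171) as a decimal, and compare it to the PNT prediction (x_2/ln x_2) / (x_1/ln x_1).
π(1143)/π(171) = 189/39 ≈ 4.8462;  PNT prediction ≈ 4.8808.

π(171) = 39 and π(1143) = 189, so π(1143)/π(171) ≈ 4.8462. The PNT-predicted ratio is (1143/ln(1143)) / (171/ln(171)) ≈ 4.8808. The two agree to within a few percent, as expected.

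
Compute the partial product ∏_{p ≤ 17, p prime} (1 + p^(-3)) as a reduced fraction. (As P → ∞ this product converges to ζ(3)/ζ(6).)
∏ = 163156871808/138140663375

The primes p ≤ 17 are [2, 3, 5, 7, 11, 13, 17]. For each, (1 + 1/p^3) = (p^3 + 1)/p^3. Multiplying these fractions over p ∈ [2, 3, 5, 7, 11, 13, 17] gives 163156871808/138140663375. (In the limit P → ∞ this tends to ζ(3)/ζ(6).)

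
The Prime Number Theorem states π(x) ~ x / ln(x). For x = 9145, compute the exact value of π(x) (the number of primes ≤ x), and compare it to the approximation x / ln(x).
π(9145) = 1133;  x/ln(x) ≈ 1002.64;  relative error ≈ 11.51%.

Directly count primes up to 9145: π(9145) = 1133. The PNT approximation gives 9145/ln(9145) ≈ 9145/9.12096 ≈ 1002.64. Relative error (π(x) − x/ln(x)) / π(x) ≈ 11.51%; the approximation is known to undercount slightly (Li(x) is a better estimate).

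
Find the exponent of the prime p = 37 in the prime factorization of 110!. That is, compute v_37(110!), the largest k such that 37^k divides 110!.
v_37(110!) = 2

Legendre's formula: v_p(n!) = Σ_{k ≥ 1} ⌊n / p^k⌋. For p = 37, n = 110, the terms are:
  ⌊110/37^1⌋ = ⌊110/37⌋ = 2
(the next term ⌊110/37^2⌋ = 0, terminating the sum). Summing: v_37(110!) = 2 = 2.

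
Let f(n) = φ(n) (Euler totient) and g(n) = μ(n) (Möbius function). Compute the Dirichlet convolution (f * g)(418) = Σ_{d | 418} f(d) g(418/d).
(φ * μ)(418) = 0

Divisors of 418: [1, 2, 11, 19, 22, 38, 209, 418]. For each d | 418:
  d = 1: φ(1) · μ(418/1) = 1 · -1 = -1
  d = 2: φ(2) · μ(418/2) = 1 · 1 = 1
  d = 11: φ(11) · μ(418/11) = 10 · 1 = 10
  d = 19: φ(19) · μ(418/19) = 18 · 1 = 18
  d = 22: φ(22) · μ(418/22) = 10 · -1 = -10
  d = 38: φ(38) · μ(418/38) = 18 · -1 = -18
  d = 209: φ(209) · μ(418/209) = 180 · -1 = -180
  d = 418: φ(418) · μ(418/418) = 180 · 1 = 180
Summing: (φ * μ)(418) = -1 + 1 + 10 + 18 + -10 + -18 + -180 + 180 = 0.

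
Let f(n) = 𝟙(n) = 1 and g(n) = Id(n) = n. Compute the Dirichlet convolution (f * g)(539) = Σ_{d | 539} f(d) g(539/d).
(𝟙 * Id)(539) = 684

Divisors of 539: [1, 7, 11, 49, 77, 539]. For each d | 539:
  d = 1: 𝟙(1) · Id(539/1) = 1 · 539 = 539
  d = 7: 𝟙(7) · Id(539/7) = 1 · 77 = 77
  d = 11: 𝟙(11) · Id(539/11) = 1 · 49 = 49
  d = 49: 𝟙(49) · Id(539/49) = 1 · 11 = 11
  d = 77: 𝟙(77) · Id(539/77) = 1 · 7 = 7
  d = 539: 𝟙(539) · Id(539/539) = 1 · 1 = 1
Summing: (𝟙 * Id)(539) = 539 + 77 + 49 + 11 + 7 + 1 = 684.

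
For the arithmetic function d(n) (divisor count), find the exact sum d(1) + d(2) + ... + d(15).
Σ_{n ≤ 15} d(n) = 45

Compute d(n) for each 1 ≤ n ≤ 15: d(1) = 1, d(2) = 2, d(3) = 2, d(4) = 3, d(5) = 2, d(6) = 4, d(7) = 2, d(8) = 4, d(9) = 3, d(10) = 4, d(11) = 2, d(12) = 6, d(13) = 2, d(14) = 4, d(15) = 4. Summing all 15 values: 45. (Dirichlet's divisor formula: Σ_{n ≤ x} d(n) = x ln(x) + (2γ − 1) x + O(√x). For x = 15, the asymptotic estimate is ≈ 42.94.)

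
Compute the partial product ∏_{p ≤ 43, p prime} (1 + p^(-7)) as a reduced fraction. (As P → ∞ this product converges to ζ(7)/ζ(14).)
∏ = 520809220089538061022644224225580227698833285987386472597926245148089867161153104280287356125184/516528479137134655019209847872578550121603875954111837055841148542846145248143400719531810009375

The primes p ≤ 43 are [2, 3, 5, 7, 11, 13, 17, 19, 23, 29, 31, 37, 41, 43]. For each, (1 + 1/p^7) = (p^7 + 1)/p^7. Multiplying these fractions over p ∈ [2, 3, 5, 7, 11, 13, 17, 19, 23, 29, 31, 37, 41, 43] gives 520809220089538061022644224225580227698833285987386472597926245148089867161153104280287356125184/516528479137134655019209847872578550121603875954111837055841148542846145248143400719531810009375. (In the limit P → ∞ this tends to ζ(7)/ζ(14).)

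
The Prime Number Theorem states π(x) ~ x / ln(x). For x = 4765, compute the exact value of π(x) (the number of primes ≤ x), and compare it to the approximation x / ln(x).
π(4765) = 641;  x/ln(x) ≈ 562.64;  relative error ≈ 12.23%.

Directly count primes up to 4765: π(4765) = 641. The PNT approximation gives 4765/ln(4765) ≈ 4765/8.46905 ≈ 562.64. Relative error (π(x) − x/ln(x)) / π(x) ≈ 12.23%; the approximation is known to undercount slightly (Li(x) is a better estimate).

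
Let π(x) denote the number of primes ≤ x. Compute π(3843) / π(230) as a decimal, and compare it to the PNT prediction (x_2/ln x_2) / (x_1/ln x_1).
π(3843)/π(230) = 532/50 ≈ 10.6400;  PNT prediction ≈ 11.0084.

π(230) = 50 and π(3843) = 532, so π(3843)/π(230) ≈ 10.6400. The PNT-predicted ratio is (3843/ln(3843)) / (230/ln(230)) ≈ 11.0084. The two agree to within a few percent, as expected.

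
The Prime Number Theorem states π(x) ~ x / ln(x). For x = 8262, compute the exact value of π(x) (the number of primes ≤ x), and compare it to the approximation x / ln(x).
π(8262) = 1035;  x/ln(x) ≈ 916.02;  relative error ≈ 11.50%.

Directly count primes up to 8262: π(8262) = 1035. The PNT approximation gives 8262/ln(8262) ≈ 8262/9.01942 ≈ 916.02. Relative error (π(x) − x/ln(x)) / π(x) ≈ 11.50%; the approximation is known to undercount slightly (Li(x) is a better estimate).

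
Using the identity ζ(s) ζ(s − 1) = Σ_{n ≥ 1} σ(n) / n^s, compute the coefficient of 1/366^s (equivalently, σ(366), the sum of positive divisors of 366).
σ(366) = 744

In the product (Σ m^0/m^s)(Σ k / k^s) = Σ (Σ_{d | n} d) / n^s, the coefficient of 1/n^s is σ(n) = Σ_{d | n} d. For n = 366, divisors are [1, 2, 3, 6, 61, 122, 183, 366]; summing: σ(366) = 744.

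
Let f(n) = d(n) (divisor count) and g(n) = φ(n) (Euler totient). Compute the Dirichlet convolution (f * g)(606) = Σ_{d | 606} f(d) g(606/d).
(d * φ)(606) = 1224

Divisors of 606: [1, 2, 3, 6, 101, 202, 303, 606]. For each d | 606:
  d = 1: d(1) · φ(606/1) = 1 · 200 = 200
  d = 2: d(2) · φ(606/2) = 2 · 200 = 400
  d = 3: d(3) · φ(606/3) = 2 · 100 = 200
  d = 6: d(6) · φ(606/6) = 4 · 100 = 400
  d = 101: d(101) · φ(606/101) = 2 · 2 = 4
  d = 202: d(202) · φ(606/202) = 4 · 2 = 8
  d = 303: d(303) · φ(606/303) = 4 · 1 = 4
  d = 606: d(606) · φ(606/606) = 8 · 1 = 8
Summing: (d * φ)(606) = 200 + 400 + 200 + 400 + 4 + 8 + 4 + 8 = 1224.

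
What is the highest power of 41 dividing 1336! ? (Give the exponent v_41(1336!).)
v_41(1336!) = 32

Legendre's formula: v_p(n!) = Σ_{k ≥ 1} ⌊n / p^k⌋. For p = 41, n = 1336, the terms are:
  ⌊1336/41^1⌋ = ⌊1336/41⌋ = 32
(the next term ⌊1336/41^2⌋ = 0, terminating the sum). Summing: v_41(1336!) = 32 = 32.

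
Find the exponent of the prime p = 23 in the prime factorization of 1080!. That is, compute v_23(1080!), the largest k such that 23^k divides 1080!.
v_23(1080!) = 48

Legendre's formula: v_p(n!) = Σ_{k ≥ 1} ⌊n / p^k⌋. For p = 23, n = 1080, the terms are:
  ⌊1080/23^1⌋ = ⌊1080/23⌋ = 46
  ⌊1080/23^2⌋ = ⌊1080/529⌋ = 2
(the next term ⌊1080/23^3⌋ = 0, terminating the sum). Summing: v_23(1080!) = 46 + 2 = 48.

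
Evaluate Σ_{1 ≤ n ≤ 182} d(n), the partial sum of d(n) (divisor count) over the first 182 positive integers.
Σ_{n ≤ 182} d(n) = 981

Compute d(n) for each 1 ≤ n ≤ 182: d(1) = 1, d(2) = 2, d(3) = 2, d(4) = 3, d(5) = 2, d(6) = 4, d(7) = 2, d(8) = 4, d(9) = 3, d(10) = 4, d(11) = 2, d(12) = 6, d(13) = 2, d(14) = 4, d(15) = 4, d(16) = 5, d(17) = 2, d(18) = 6, d(19) = 2, d(20) = 6, d(21) = 4, d(22) = 4, d(23) = 2, d(24) = 8, d(25) = 3, d(26) = 4, d(27) = 4, d(28) = 6, d(29) = 2, d(30) = 8, d(31) = 2, d(32) = 6, d(33) = 4, d(34) = 4, d(35) = 4, d(36) = 9, d(37) = 2, d(38) = 4, d(39) = 4, d(40) = 8, d(41) = 2, d(42) = 8, d(43) = 2, d(44) = 6, d(45) = 6, d(46) = 4, d(47) = 2, d(48) = 10, d(49) = 3, d(50) = 6, d(51) = 4, d(52) = 6, d(53) = 2, d(54) = 8, d(55) = 4, d(56) = 8, d(57) = 4, d(58) = 4, d(59) = 2, d(60) = 12, d(61) = 2, d(62) = 4, d(63) = 6, d(64) = 7, d(65) = 4, d(66) = 8, d(67) = 2, d(68) = 6, d(69) = 4, d(70) = 8, d(71) = 2, d(72) = 12, d(73) = 2, d(74) = 4, d(75) = 6, d(76) = 6, d(77) = 4, d(78) = 8, d(79) = 2, d(80) = 10, d(81) = 5, d(82) = 4, d(83) = 2, d(84) = 12, d(85) = 4, d(86) = 4, d(87) = 4, d(88) = 8, d(89) = 2, d(90) = 12, d(91) = 4, d(92) = 6, d(93) = 4, d(94) = 4, d(95) = 4, d(96) = 12, d(97) = 2, d(98) = 6, d(99) = 6, d(100) = 9, d(101) = 2, d(102) = 8, d(103) = 2, d(104) = 8, d(105) = 8, d(106) = 4, d(107) = 2, d(108) = 12, d(109) = 2, d(110) = 8, d(111) = 4, d(112) = 10, d(113) = 2, d(114) = 8, d(115) = 4, d(116) = 6, d(117) = 6, d(118) = 4, d(119) = 4, d(120) = 16, d(121) = 3, d(122) = 4, d(123) = 4, d(124) = 6, d(125) = 4, d(126) = 12, d(127) = 2, d(128) = 8, d(129) = 4, d(130) = 8, d(131) = 2, d(132) = 12, d(133) = 4, d(134) = 4, d(135) = 8, d(136) = 8, d(137) = 2, d(138) = 8, d(139) = 2, d(140) = 12, d(141) = 4, d(142) = 4, d(143) = 4, d(144) = 15, d(145) = 4, d(146) = 4, d(147) = 6, d(148) = 6, d(149) = 2, d(150) = 12, d(151) = 2, d(152) = 8, d(153) = 6, d(154) = 8, d(155) = 4, d(156) = 12, d(157) = 2, d(158) = 4, d(159) = 4, d(160) = 12, d(161) = 4, d(162) = 10, d(163) = 2, d(164) = 6, d(165) = 8, d(166) = 4, d(167) = 2, d(168) = 16, d(169) = 3, d(170) = 8, d(171) = 6, d(172) = 6, d(173) = 2, d(174) = 8, d(175) = 6, d(176) = 10, d(177) = 4, d(178) = 4, d(179) = 2, d(180) = 18, d(181) = 2, d(182) = 8. Summing all 182 values: 981. (Dirichlet's divisor formula: Σ_{n ≤ x} d(n) = x ln(x) + (2γ − 1) x + O(√x). For x = 182, the asymptotic estimate is ≈ 975.24.)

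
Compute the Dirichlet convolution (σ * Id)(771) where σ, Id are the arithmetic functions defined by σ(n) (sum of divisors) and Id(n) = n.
(σ * Id)(771) = 3605

Divisors of 771: [1, 3, 257, 771]. For each d | 771:
  d = 1: σ(1) · Id(771/1) = 1 · 771 = 771
  d = 3: σ(3) · Id(771/3) = 4 · 257 = 1028
  d = 257: σ(257) · Id(771/257) = 258 · 3 = 774
  d = 771: σ(771) · Id(771/771) = 1032 · 1 = 1032
Summing: (σ * Id)(771) = 771 + 1028 + 774 + 1032 = 3605.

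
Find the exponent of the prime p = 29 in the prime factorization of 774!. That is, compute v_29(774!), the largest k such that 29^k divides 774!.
v_29(774!) = 26

Legendre's formula: v_p(n!) = Σ_{k ≥ 1} ⌊n / p^k⌋. For p = 29, n = 774, the terms are:
  ⌊774/29^1⌋ = ⌊774/29⌋ = 26
(the next term ⌊774/29^2⌋ = 0, terminating the sum). Summing: v_29(774!) = 26 = 26.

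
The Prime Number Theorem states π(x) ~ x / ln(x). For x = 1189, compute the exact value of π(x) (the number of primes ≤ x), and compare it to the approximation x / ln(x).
π(1189) = 195;  x/ln(x) ≈ 167.92;  relative error ≈ 13.89%.

Directly count primes up to 1189: π(1189) = 195. The PNT approximation gives 1189/ln(1189) ≈ 1189/7.08087 ≈ 167.92. Relative error (π(x) − x/ln(x)) / π(x) ≈ 13.89%; the approximation is known to undercount slightly (Li(x) is a better estimate).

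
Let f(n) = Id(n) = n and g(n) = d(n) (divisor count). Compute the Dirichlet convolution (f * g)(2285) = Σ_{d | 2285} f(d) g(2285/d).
(Id * d)(2285) = 3213

Divisors of 2285: [1, 5, 457, 2285]. For each d | 2285:
  d = 1: Id(1) · d(2285/1) = 1 · 4 = 4
  d = 5: Id(5) · d(2285/5) = 5 · 2 = 10
  d = 457: Id(457) · d(2285/457) = 457 · 2 = 914
  d = 2285: Id(2285) · d(2285/2285) = 2285 · 1 = 2285
Summing: (Id * d)(2285) = 4 + 10 + 914 + 2285 = 3213.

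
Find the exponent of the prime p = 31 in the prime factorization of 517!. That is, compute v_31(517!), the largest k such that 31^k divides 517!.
v_31(517!) = 16

Legendre's formula: v_p(n!) = Σ_{k ≥ 1} ⌊n / p^k⌋. For p = 31, n = 517, the terms are:
  ⌊517/31^1⌋ = ⌊517/31⌋ = 16
(the next term ⌊517/31^2⌋ = 0, terminating the sum). Summing: v_31(517!) = 16 = 16.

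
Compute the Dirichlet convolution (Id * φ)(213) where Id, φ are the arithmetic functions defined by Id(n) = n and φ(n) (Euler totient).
(Id * φ)(213) = 705

Divisors of 213: [1, 3, 71, 213]. For each d | 213:
  d = 1: Id(1) · φ(213/1) = 1 · 140 = 140
  d = 3: Id(3) · φ(213/3) = 3 · 70 = 210
  d = 71: Id(71) · φ(213/71) = 71 · 2 = 142
  d = 213: Id(213) · φ(213/213) = 213 · 1 = 213
Summing: (Id * φ)(213) = 140 + 210 + 142 + 213 = 705.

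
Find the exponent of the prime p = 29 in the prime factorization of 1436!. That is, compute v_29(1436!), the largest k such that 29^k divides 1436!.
v_29(1436!) = 50

Legendre's formula: v_p(n!) = Σ_{k ≥ 1} ⌊n / p^k⌋. For p = 29, n = 1436, the terms are:
  ⌊1436/29^1⌋ = ⌊1436/29⌋ = 49
  ⌊1436/29^2⌋ = ⌊1436/841⌋ = 1
(the next term ⌊1436/29^3⌋ = 0, terminating the sum). Summing: v_29(1436!) = 49 + 1 = 50.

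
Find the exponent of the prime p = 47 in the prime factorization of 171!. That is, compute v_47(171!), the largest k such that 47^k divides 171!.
v_47(171!) = 3

Legendre's formula: v_p(n!) = Σ_{k ≥ 1} ⌊n / p^k⌋. For p = 47, n = 171, the terms are:
  ⌊171/47^1⌋ = ⌊171/47⌋ = 3
(the next term ⌊171/47^2⌋ = 0, terminating the sum). Summing: v_47(171!) = 3 = 3.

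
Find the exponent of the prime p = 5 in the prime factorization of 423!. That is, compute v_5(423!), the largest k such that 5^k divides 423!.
v_5(423!) = 103

Legendre's formula: v_p(n!) = Σ_{k ≥ 1} ⌊n / p^k⌋. For p = 5, n = 423, the terms are:
  ⌊423/5^1⌋ = ⌊423/5⌋ = 84
  ⌊423/5^2⌋ = ⌊423/25⌋ = 16
  ⌊423/5^3⌋ = ⌊423/125⌋ = 3
(the next term ⌊423/5^4⌋ = 0, terminating the sum). Summing: v_5(423!) = 84 + 16 + 3 = 103.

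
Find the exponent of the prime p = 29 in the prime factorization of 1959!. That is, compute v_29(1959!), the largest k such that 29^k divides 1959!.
v_29(1959!) = 69

Legendre's formula: v_p(n!) = Σ_{k ≥ 1} ⌊n / p^k⌋. For p = 29, n = 1959, the terms are:
  ⌊1959/29^1⌋ = ⌊1959/29⌋ = 67
  ⌊1959/29^2⌋ = ⌊1959/841⌋ = 2
(the next term ⌊1959/29^3⌋ = 0, terminating the sum). Summing: v_29(1959!) = 67 + 2 = 69.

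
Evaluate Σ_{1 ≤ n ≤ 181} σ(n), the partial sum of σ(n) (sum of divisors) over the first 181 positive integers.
Σ_{n ≤ 181} σ(n) = 27002

Compute σ(n) for each 1 ≤ n ≤ 181: σ(1) = 1, σ(2) = 3, σ(3) = 4, σ(4) = 7, σ(5) = 6, σ(6) = 12, σ(7) = 8, σ(8) = 15, σ(9) = 13, σ(10) = 18, σ(11) = 12, σ(12) = 28, σ(13) = 14, σ(14) = 24, σ(15) = 24, σ(16) = 31, σ(17) = 18, σ(18) = 39, σ(19) = 20, σ(20) = 42, σ(21) = 32, σ(22) = 36, σ(23) = 24, σ(24) = 60, σ(25) = 31, σ(26) = 42, σ(27) = 40, σ(28) = 56, σ(29) = 30, σ(30) = 72, σ(31) = 32, σ(32) = 63, σ(33) = 48, σ(34) = 54, σ(35) = 48, σ(36) = 91, σ(37) = 38, σ(38) = 60, σ(39) = 56, σ(40) = 90, σ(41) = 42, σ(42) = 96, σ(43) = 44, σ(44) = 84, σ(45) = 78, σ(46) = 72, σ(47) = 48, σ(48) = 124, σ(49) = 57, σ(50) = 93, σ(51) = 72, σ(52) = 98, σ(53) = 54, σ(54) = 120, σ(55) = 72, σ(56) = 120, σ(57) = 80, σ(58) = 90, σ(59) = 60, σ(60) = 168, σ(61) = 62, σ(62) = 96, σ(63) = 104, σ(64) = 127, σ(65) = 84, σ(66) = 144, σ(67) = 68, σ(68) = 126, σ(69) = 96, σ(70) = 144, σ(71) = 72, σ(72) = 195, σ(73) = 74, σ(74) = 114, σ(75) = 124, σ(76) = 140, σ(77) = 96, σ(78) = 168, σ(79) = 80, σ(80) = 186, σ(81) = 121, σ(82) = 126, σ(83) = 84, σ(84) = 224, σ(85) = 108, σ(86) = 132, σ(87) = 120, σ(88) = 180, σ(89) = 90, σ(90) = 234, σ(91) = 112, σ(92) = 168, σ(93) = 128, σ(94) = 144, σ(95) = 120, σ(96) = 252, σ(97) = 98, σ(98) = 171, σ(99) = 156, σ(100) = 217, σ(101) = 102, σ(102) = 216, σ(103) = 104, σ(104) = 210, σ(105) = 192, σ(106) = 162, σ(107) = 108, σ(108) = 280, σ(109) = 110, σ(110) = 216, σ(111) = 152, σ(112) = 248, σ(113) = 114, σ(114) = 240, σ(115) = 144, σ(116) = 210, σ(117) = 182, σ(118) = 180, σ(119) = 144, σ(120) = 360, σ(121) = 133, σ(122) = 186, σ(123) = 168, σ(124) = 224, σ(125) = 156, σ(126) = 312, σ(127) = 128, σ(128) = 255, σ(129) = 176, σ(130) = 252, σ(131) = 132, σ(132) = 336, σ(133) = 160, σ(134) = 204, σ(135) = 240, σ(136) = 270, σ(137) = 138, σ(138) = 288, σ(139) = 140, σ(140) = 336, σ(141) = 192, σ(142) = 216, σ(143) = 168, σ(144) = 403, σ(145) = 180, σ(146) = 222, σ(147) = 228, σ(148) = 266, σ(149) = 150, σ(150) = 372, σ(151) = 152, σ(152) = 300, σ(153) = 234, σ(154) = 288, σ(155) = 192, σ(156) = 392, σ(157) = 158, σ(158) = 240, σ(159) = 216, σ(160) = 378, σ(161) = 192, σ(162) = 363, σ(163) = 164, σ(164) = 294, σ(165) = 288, σ(166) = 252, σ(167) = 168, σ(168) = 480, σ(169) = 183, σ(170) = 324, σ(171) = 260, σ(172) = 308, σ(173) = 174, σ(174) = 360, σ(175) = 248, σ(176) = 372, σ(177) = 240, σ(178) = 270, σ(179) = 180, σ(180) = 546, σ(181) = 182. Summing all 181 values: 27002. (Average order: Σ_{n ≤ x} σ(n) ~ (π²/12) x². For x = 181, (π²/12)·181² ≈ 26944.84.)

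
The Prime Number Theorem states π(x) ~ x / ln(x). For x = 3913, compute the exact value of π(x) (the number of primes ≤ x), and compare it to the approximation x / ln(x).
π(3913) = 541;  x/ln(x) ≈ 473.04;  relative error ≈ 12.56%.

Directly count primes up to 3913: π(3913) = 541. The PNT approximation gives 3913/ln(3913) ≈ 3913/8.27206 ≈ 473.04. Relative error (π(x) − x/ln(x)) / π(x) ≈ 12.56%; the approximation is known to undercount slightly (Li(x) is a better estimate).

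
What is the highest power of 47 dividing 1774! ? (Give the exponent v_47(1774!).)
v_47(1774!) = 37

Legendre's formula: v_p(n!) = Σ_{k ≥ 1} ⌊n / p^k⌋. For p = 47, n = 1774, the terms are:
  ⌊1774/47^1⌋ = ⌊1774/47⌋ = 37
(the next term ⌊1774/47^2⌋ = 0, terminating the sum). Summing: v_47(1774!) = 37 = 37.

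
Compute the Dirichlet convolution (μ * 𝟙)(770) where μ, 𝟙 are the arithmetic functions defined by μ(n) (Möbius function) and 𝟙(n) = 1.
(μ * 𝟙)(770) = 0

Divisors of 770: [1, 2, 5, 7, 10, 11, 14, 22, 35, 55, 70, 77, 110, 154, 385, 770]. For each d | 770:
  d = 1: μ(1) · 𝟙(770/1) = 1 · 1 = 1
  d = 2: μ(2) · 𝟙(770/2) = -1 · 1 = -1
  d = 5: μ(5) · 𝟙(770/5) = -1 · 1 = -1
  d = 7: μ(7) · 𝟙(770/7) = -1 · 1 = -1
  d = 10: μ(10) · 𝟙(770/10) = 1 · 1 = 1
  d = 11: μ(11) · 𝟙(770/11) = -1 · 1 = -1
  d = 14: μ(14) · 𝟙(770/14) = 1 · 1 = 1
  d = 22: μ(22) · 𝟙(770/22) = 1 · 1 = 1
  d = 35: μ(35) · 𝟙(770/35) = 1 · 1 = 1
  d = 55: μ(55) · 𝟙(770/55) = 1 · 1 = 1
  d = 70: μ(70) · 𝟙(770/70) = -1 · 1 = -1
  d = 77: μ(77) · 𝟙(770/77) = 1 · 1 = 1
  d = 110: μ(110) · 𝟙(770/110) = -1 · 1 = -1
  d = 154: μ(154) · 𝟙(770/154) = -1 · 1 = -1
  d = 385: μ(385) · 𝟙(770/385) = -1 · 1 = -1
  d = 770: μ(770) · 𝟙(770/770) = 1 · 1 = 1
Summing: (μ * 𝟙)(770) = 1 + -1 + -1 + -1 + 1 + -1 + 1 + 1 + 1 + 1 + -1 + 1 + -1 + -1 + -1 + 1 = 0.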